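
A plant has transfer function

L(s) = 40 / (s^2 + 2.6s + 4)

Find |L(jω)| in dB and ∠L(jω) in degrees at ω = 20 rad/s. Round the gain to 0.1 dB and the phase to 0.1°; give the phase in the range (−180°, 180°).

-20.0 dB, -172.5°

At s = jω = j20:
quadratic: (j20)² + 2.6·j20 + 4 = -396 + j52 → |·| ≈ 399.4, ∠ ≈ 172.52°
|L| = 40 / 399.4 ≈ 0.10015
Gain = 20 log₁₀(0.10015) ≈ -19.99 dB
∠L = 0.00° − 172.52° = -172.52°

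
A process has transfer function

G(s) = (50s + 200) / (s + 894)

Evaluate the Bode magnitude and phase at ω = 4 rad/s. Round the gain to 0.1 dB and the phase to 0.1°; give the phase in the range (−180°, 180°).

Substitute s = j4:
Numerator: 50(j4) + 200 = 200 + j200
Denominator: (j4) + 894 = 894 + j4
|N| = √(200² + 200²) ≈ 282.84, ∠N ≈ 45.00°
|D| = √(894² + 4²) ≈ 894.01, ∠D ≈ 0.26°
|G| = 282.84 / 894.01 ≈ 0.31637
Gain = 20 log₁₀(0.31637) ≈ -10.00 dB
∠G = 45.00° − 0.26° = 44.74°

-10.0 dB, 44.7°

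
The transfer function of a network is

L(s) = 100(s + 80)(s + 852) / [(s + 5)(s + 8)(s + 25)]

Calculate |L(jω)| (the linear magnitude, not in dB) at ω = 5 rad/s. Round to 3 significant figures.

4.02e+03

At s = jω = j5:
zero (s+80): 80 + j5 → |·| = √(80²+5²) = √6425 ≈ 80.156, ∠ = arctan(5/80) ≈ 3.58°
zero (s+852): 852 + j5 → |·| = √(852²+5²) = √725929 ≈ 852.01, ∠ = arctan(5/852) ≈ 0.34°
pole (s+5): 5 + j5 → |·| = √(5²+5²) = √50 ≈ 7.0711, ∠ = arctan(5/5) ≈ 45.00°
pole (s+8): 8 + j5 → |·| = √(8²+5²) = √89 ≈ 9.434, ∠ = arctan(5/8) ≈ 32.01°
pole (s+25): 25 + j5 → |·| = √(25²+5²) = √650 ≈ 25.495, ∠ = arctan(5/25) ≈ 11.31°
|L| = 100 · 68294 / 1700.7 ≈ 4015.6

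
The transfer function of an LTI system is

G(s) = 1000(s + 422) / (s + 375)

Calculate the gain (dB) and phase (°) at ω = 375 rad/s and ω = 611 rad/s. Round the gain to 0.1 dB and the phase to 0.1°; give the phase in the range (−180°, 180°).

At s = jω = j375:
zero (s+422): 422 + j375 → |·| = √(422²+375²) = √318709 ≈ 564.54, ∠ = arctan(375/422) ≈ 41.63°
pole (s+375): 375 + j375 → |·| = √(375²+375²) = √281250 ≈ 530.33, ∠ = arctan(375/375) ≈ 45.00°
|G| = 1000 · 564.54 / 530.33 ≈ 1064.5
Gain = 20 log₁₀(1064.5) ≈ 60.54 dB
∠G = 41.63° − 45.00° = -3.37°

At s = jω = j611:
zero (s+422): 422 + j611 → |·| = √(422²+611²) = √551405 ≈ 742.57, ∠ = arctan(611/422) ≈ 55.37°
pole (s+375): 375 + j611 → |·| = √(375²+611²) = √513946 ≈ 716.9, ∠ = arctan(611/375) ≈ 58.46°
|G| = 1000 · 742.57 / 716.9 ≈ 1035.8
Gain = 20 log₁₀(1035.8) ≈ 60.31 dB
∠G = 55.37° − 58.46° = -3.09°

ω = 375: 60.5 dB, -3.4°; ω = 611: 60.3 dB, -3.1°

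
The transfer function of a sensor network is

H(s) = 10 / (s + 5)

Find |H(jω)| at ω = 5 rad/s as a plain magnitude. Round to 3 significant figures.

1.41

At s = jω = j5:
pole (s+5): 5 + j5 → |·| = √(5²+5²) = √50 ≈ 7.0711, ∠ = arctan(5/5) ≈ 45.00°
|H| = 10 / 7.0711 ≈ 1.4142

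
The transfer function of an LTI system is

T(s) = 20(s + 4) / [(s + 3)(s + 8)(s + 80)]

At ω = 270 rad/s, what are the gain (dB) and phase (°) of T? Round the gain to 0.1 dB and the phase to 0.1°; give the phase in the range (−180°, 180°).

-71.6 dB, -162.0°

At s = jω = j270:
zero (s+4): 4 + j270 → |·| = √(4²+270²) = √72916 ≈ 270.03, ∠ = arctan(270/4) ≈ 89.15°
pole (s+3): 3 + j270 → |·| = √(3²+270²) = √72909 ≈ 270.02, ∠ = arctan(270/3) ≈ 89.36°
pole (s+8): 8 + j270 → |·| = √(8²+270²) = √72964 ≈ 270.12, ∠ = arctan(270/8) ≈ 88.30°
pole (s+80): 80 + j270 → |·| = √(80²+270²) = √79300 ≈ 281.6, ∠ = arctan(270/80) ≈ 73.50°
|T| = 20 · 270.03 / 2.0539e+07 ≈ 0.00026294
Gain = 20 log₁₀(0.00026294) ≈ -71.60 dB
∠T = 89.15° − 251.16° = -162.01°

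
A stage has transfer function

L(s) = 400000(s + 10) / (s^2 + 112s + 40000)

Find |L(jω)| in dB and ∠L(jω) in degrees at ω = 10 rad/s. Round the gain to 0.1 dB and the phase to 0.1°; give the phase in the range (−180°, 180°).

43.0 dB, 43.4°

At s = jω = j10:
zero (s+10): 10 + j10 → |·| = √(10²+10²) = √200 ≈ 14.142, ∠ = arctan(10/10) ≈ 45.00°
quadratic: (j10)² + 112·j10 + 40000 = 39900 + j1120 → |·| ≈ 39916, ∠ ≈ 1.61°
|L| = 400000 · 14.142 / 39916 ≈ 141.72
Gain = 20 log₁₀(141.72) ≈ 43.03 dB
∠L = 45.00° − 1.61° = 43.39°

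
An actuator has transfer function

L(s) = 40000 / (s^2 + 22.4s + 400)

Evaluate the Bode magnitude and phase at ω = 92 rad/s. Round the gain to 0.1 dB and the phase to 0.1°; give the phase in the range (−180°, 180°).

At s = jω = j92:
quadratic: (j92)² + 22.4·j92 + 400 = -8064 + j2060.8 → |·| ≈ 8323.2, ∠ ≈ 165.66°
|L| = 40000 / 8323.2 ≈ 4.8058
Gain = 20 log₁₀(4.8058) ≈ 13.64 dB
∠L = 0.00° − 165.66° = -165.66°

13.6 dB, -165.7°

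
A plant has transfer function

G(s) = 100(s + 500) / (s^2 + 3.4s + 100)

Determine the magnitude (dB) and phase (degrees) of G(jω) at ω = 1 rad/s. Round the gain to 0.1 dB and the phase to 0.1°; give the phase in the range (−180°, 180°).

At s = jω = j1:
zero (s+500): 500 + j1 → |·| = √(500²+1²) = √250001 ≈ 500, ∠ = arctan(1/500) ≈ 0.11°
quadratic: (j1)² + 3.4·j1 + 100 = 99 + j3.4 → |·| ≈ 99.058, ∠ ≈ 1.97°
|G| = 100 · 500 / 99.058 ≈ 504.75
Gain = 20 log₁₀(504.75) ≈ 54.06 dB
∠G = 0.11° − 1.97° = -1.86°

54.1 dB, -1.9°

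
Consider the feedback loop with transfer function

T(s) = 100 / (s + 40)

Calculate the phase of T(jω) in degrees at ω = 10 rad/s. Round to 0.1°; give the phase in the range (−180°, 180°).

Substitute s = j10:
Numerator: 100 = 100 + j0
Denominator: (j10) + 40 = 40 + j10
|N| = √(100² + 0²) ≈ 100, ∠N ≈ 0.00°
|D| = √(40² + 10²) ≈ 41.231, ∠D ≈ 14.04°
∠T = 0.00° − 14.04° = -14.04°

-14.0°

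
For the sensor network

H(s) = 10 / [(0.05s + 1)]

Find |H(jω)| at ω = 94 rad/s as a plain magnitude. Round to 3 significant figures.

At ω = 94 rad/s:
pole (1 + j94·0.05) = 1 + j4.7 → |·| ≈ 4.8052, ∠ ≈ 77.99°
|H| = 10 · 1 / (4.8052) ≈ 2.0811

2.08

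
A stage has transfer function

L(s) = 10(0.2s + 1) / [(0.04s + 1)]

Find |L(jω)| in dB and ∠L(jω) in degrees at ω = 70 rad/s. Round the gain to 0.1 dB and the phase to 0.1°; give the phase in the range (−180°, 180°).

33.5 dB, 15.6°

At ω = 70 rad/s:
zero (1 + j70·0.2) = 1 + j14 → |·| ≈ 14.036, ∠ ≈ 85.91°
pole (1 + j70·0.04) = 1 + j2.8 → |·| ≈ 2.9732, ∠ ≈ 70.35°
|L| = 10 · 14.036 / (2.9732) ≈ 47.208
Gain = 20 log₁₀(47.208) ≈ 33.48 dB
∠L = (85.91°) − (70.35°) = 15.56°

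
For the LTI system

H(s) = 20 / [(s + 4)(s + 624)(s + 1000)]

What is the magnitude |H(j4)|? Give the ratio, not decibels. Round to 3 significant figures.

5.67e-06

At s = jω = j4:
pole (s+4): 4 + j4 → |·| = √(4²+4²) = √32 ≈ 5.6569, ∠ = arctan(4/4) ≈ 45.00°
pole (s+624): 624 + j4 → |·| = √(624²+4²) = √389392 ≈ 624.01, ∠ = arctan(4/624) ≈ 0.37°
pole (s+1000): 1000 + j4 → |·| = √(1000²+4²) = √1000016 ≈ 1000, ∠ = arctan(4/1000) ≈ 0.23°
|H| = 20 / 3.53e+06 ≈ 5.6657e-06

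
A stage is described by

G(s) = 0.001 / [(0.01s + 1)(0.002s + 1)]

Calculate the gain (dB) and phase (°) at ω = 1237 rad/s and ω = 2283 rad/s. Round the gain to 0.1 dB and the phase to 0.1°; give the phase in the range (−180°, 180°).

At ω = 1237 rad/s:
pole (1 + j1237·0.01) = 1 + j12.37 → |·| ≈ 12.41, ∠ ≈ 85.38°
pole (1 + j1237·0.002) = 1 + j2.474 → |·| ≈ 2.6685, ∠ ≈ 67.99°
|G| = 0.001 · 1 / (12.41 · 2.6685) ≈ 3.0197e-05
Gain = 20 log₁₀(3.0197e-05) ≈ -90.40 dB
∠G = (0°) − (85.38° + 67.99°) = -153.37°

At ω = 2283 rad/s:
pole (1 + j2283·0.01) = 1 + j22.83 → |·| ≈ 22.852, ∠ ≈ 87.49°
pole (1 + j2283·0.002) = 1 + j4.566 → |·| ≈ 4.6742, ∠ ≈ 77.65°
|G| = 0.001 · 1 / (22.852 · 4.6742) ≈ 9.362e-06
Gain = 20 log₁₀(9.362e-06) ≈ -100.57 dB
∠G = (0°) − (87.49° + 77.65°) = -165.14°

ω = 1237: -90.4 dB, -153.4°; ω = 2283: -100.6 dB, -165.1°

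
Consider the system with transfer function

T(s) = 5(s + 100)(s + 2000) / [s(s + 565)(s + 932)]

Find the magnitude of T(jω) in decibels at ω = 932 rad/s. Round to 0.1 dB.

At s = jω = j932:
zero (s+100): 100 + j932 → |·| = √(100²+932²) = √878624 ≈ 937.35, ∠ = arctan(932/100) ≈ 83.88°
zero (s+2000): 2000 + j932 → |·| = √(2000²+932²) = √4868624 ≈ 2206.5, ∠ = arctan(932/2000) ≈ 24.99°
pole (s+565): 565 + j932 → |·| = √(565²+932²) = √1187849 ≈ 1089.9, ∠ = arctan(932/565) ≈ 58.77°
pole (s+932): 932 + j932 → |·| = √(932²+932²) = √1737248 ≈ 1318, ∠ = arctan(932/932) ≈ 45.00°
pole at origin: |s| = 932, ∠ = 90.00° (in denominator)
|T| = 5 · 2.0683e+06 / 1.3388e+09 ≈ 0.0077245
Gain = 20 log₁₀(0.0077245) ≈ -42.24 dB

-42.2 dB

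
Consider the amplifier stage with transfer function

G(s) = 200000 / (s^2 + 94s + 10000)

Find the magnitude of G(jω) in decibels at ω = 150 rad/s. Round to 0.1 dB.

At s = jω = j150:
quadratic: (j150)² + 94·j150 + 10000 = -12500 + j14100 → |·| ≈ 18843, ∠ ≈ 131.56°
|G| = 200000 / 18843 ≈ 10.614
Gain = 20 log₁₀(10.614) ≈ 20.52 dB

20.5 dB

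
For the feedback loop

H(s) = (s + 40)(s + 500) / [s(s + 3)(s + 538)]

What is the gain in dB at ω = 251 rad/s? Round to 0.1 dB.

-48.4 dB

At s = jω = j251:
zero (s+40): 40 + j251 → |·| = √(40²+251²) = √64601 ≈ 254.17, ∠ = arctan(251/40) ≈ 80.95°
zero (s+500): 500 + j251 → |·| = √(500²+251²) = √313001 ≈ 559.46, ∠ = arctan(251/500) ≈ 26.66°
pole (s+3): 3 + j251 → |·| = √(3²+251²) = √63010 ≈ 251.02, ∠ = arctan(251/3) ≈ 89.32°
pole (s+538): 538 + j251 → |·| = √(538²+251²) = √352445 ≈ 593.67, ∠ = arctan(251/538) ≈ 25.01°
pole at origin: |s| = 251, ∠ = 90.00° (in denominator)
|H| = 1 · 1.422e+05 / 3.7405e+07 ≈ 0.0038016
Gain = 20 log₁₀(0.0038016) ≈ -48.40 dB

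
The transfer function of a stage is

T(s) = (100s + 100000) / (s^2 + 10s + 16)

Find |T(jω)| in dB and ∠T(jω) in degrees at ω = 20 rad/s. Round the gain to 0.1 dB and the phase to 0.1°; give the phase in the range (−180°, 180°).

47.3 dB, -151.3°

Substitute s = j20:
Numerator: 100(j20) + 100000 = 100000 + j2000
Denominator: (j20)^2 + 10(j20) + 16 = -384 + j200
|N| = √(100000² + 2000²) ≈ 1.0002e+05, ∠N ≈ 1.15°
|D| = √(384² + 200²) ≈ 432.96, ∠D ≈ 152.49°
|T| = 1.0002e+05 / 432.96 ≈ 231.01
Gain = 20 log₁₀(231.01) ≈ 47.27 dB
∠T = 1.15° − 152.49° = -151.34°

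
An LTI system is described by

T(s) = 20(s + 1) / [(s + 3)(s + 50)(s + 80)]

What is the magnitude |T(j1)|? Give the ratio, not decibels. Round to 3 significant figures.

0.00224

At s = jω = j1:
zero (s+1): 1 + j1 → |·| = √(1²+1²) = √2 ≈ 1.4142, ∠ = arctan(1/1) ≈ 45.00°
pole (s+3): 3 + j1 → |·| = √(3²+1²) = √10 ≈ 3.1623, ∠ = arctan(1/3) ≈ 18.43°
pole (s+50): 50 + j1 → |·| = √(50²+1²) = √2501 ≈ 50.01, ∠ = arctan(1/50) ≈ 1.15°
pole (s+80): 80 + j1 → |·| = √(80²+1²) = √6401 ≈ 80.006, ∠ = arctan(1/80) ≈ 0.72°
|T| = 20 · 1.4142 / 12653 ≈ 0.0022354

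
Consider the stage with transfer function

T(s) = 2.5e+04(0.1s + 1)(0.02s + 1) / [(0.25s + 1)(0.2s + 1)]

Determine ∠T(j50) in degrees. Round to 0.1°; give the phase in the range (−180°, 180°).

At ω = 50 rad/s:
zero (1 + j50·0.1) = 1 + j5 → |·| ≈ 5.099, ∠ ≈ 78.69°
zero (1 + j50·0.02) = 1 + j1 → |·| ≈ 1.4142, ∠ ≈ 45.00°
pole (1 + j50·0.25) = 1 + j12.5 → |·| ≈ 12.54, ∠ ≈ 85.43°
pole (1 + j50·0.2) = 1 + j10 → |·| ≈ 10.05, ∠ ≈ 84.29°
∠T = (78.69° + 45.00°) − (85.43° + 84.29°) = -46.03°

-46.0°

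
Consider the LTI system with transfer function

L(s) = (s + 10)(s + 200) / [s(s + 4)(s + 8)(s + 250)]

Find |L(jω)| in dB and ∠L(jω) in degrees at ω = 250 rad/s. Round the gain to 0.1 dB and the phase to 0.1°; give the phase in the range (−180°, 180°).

At s = jω = j250:
zero (s+10): 10 + j250 → |·| = √(10²+250²) = √62600 ≈ 250.2, ∠ = arctan(250/10) ≈ 87.71°
zero (s+200): 200 + j250 → |·| = √(200²+250²) = √102500 ≈ 320.16, ∠ = arctan(250/200) ≈ 51.34°
pole (s+4): 4 + j250 → |·| = √(4²+250²) = √62516 ≈ 250.03, ∠ = arctan(250/4) ≈ 89.08°
pole (s+8): 8 + j250 → |·| = √(8²+250²) = √62564 ≈ 250.13, ∠ = arctan(250/8) ≈ 88.17°
pole (s+250): 250 + j250 → |·| = √(250²+250²) = √125000 ≈ 353.55, ∠ = arctan(250/250) ≈ 45.00°
pole at origin: |s| = 250, ∠ = 90.00° (in denominator)
|L| = 1 · 80104 / 5.5278e+09 ≈ 1.4491e-05
Gain = 20 log₁₀(1.4491e-05) ≈ -96.78 dB
∠L = 139.05° − 312.25° = -173.20°

-96.8 dB, -173.2°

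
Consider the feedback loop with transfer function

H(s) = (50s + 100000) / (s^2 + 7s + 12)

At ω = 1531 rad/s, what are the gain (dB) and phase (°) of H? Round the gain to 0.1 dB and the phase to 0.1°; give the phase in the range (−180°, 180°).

-25.4 dB, -142.3°

Substitute s = j1531:
Numerator: 50(j1531) + 100000 = 100000 + j76550
Denominator: (j1531)^2 + 7(j1531) + 12 = -2343949 + j10717
|N| = √(100000² + 76550²) ≈ 1.2594e+05, ∠N ≈ 37.43°
|D| = √(2343949² + 10717²) ≈ 2.344e+06, ∠D ≈ 179.74°
|H| = 1.2594e+05 / 2.344e+06 ≈ 0.053729
Gain = 20 log₁₀(0.053729) ≈ -25.40 dB
∠H = 37.43° − 179.74° = -142.31°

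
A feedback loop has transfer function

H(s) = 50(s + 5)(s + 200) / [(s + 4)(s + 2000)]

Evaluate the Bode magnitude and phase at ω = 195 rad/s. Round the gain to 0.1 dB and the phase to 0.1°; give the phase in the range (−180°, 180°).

16.8 dB, 38.4°

At s = jω = j195:
zero (s+5): 5 + j195 → |·| = √(5²+195²) = √38050 ≈ 195.06, ∠ = arctan(195/5) ≈ 88.53°
zero (s+200): 200 + j195 → |·| = √(200²+195²) = √78025 ≈ 279.33, ∠ = arctan(195/200) ≈ 44.27°
pole (s+4): 4 + j195 → |·| = √(4²+195²) = √38041 ≈ 195.04, ∠ = arctan(195/4) ≈ 88.82°
pole (s+2000): 2000 + j195 → |·| = √(2000²+195²) = √4038025 ≈ 2009.5, ∠ = arctan(195/2000) ≈ 5.57°
|H| = 50 · 54486 / 3.9193e+05 ≈ 6.951
Gain = 20 log₁₀(6.951) ≈ 16.84 dB
∠H = 132.80° − 94.39° = 38.41°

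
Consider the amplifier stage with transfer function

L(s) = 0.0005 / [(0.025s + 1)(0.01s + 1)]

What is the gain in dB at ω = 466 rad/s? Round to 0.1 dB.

At ω = 466 rad/s:
pole (1 + j466·0.025) = 1 + j11.65 → |·| ≈ 11.693, ∠ ≈ 85.09°
pole (1 + j466·0.01) = 1 + j4.66 → |·| ≈ 4.7661, ∠ ≈ 77.89°
|L| = 0.0005 · 1 / (11.693 · 4.7661) ≈ 8.9718e-06
Gain = 20 log₁₀(8.9718e-06) ≈ -100.94 dB

-100.9 dB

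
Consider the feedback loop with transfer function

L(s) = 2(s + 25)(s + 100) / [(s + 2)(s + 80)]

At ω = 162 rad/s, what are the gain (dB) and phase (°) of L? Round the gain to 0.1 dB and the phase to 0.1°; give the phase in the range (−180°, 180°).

At s = jω = j162:
zero (s+25): 25 + j162 → |·| = √(25²+162²) = √26869 ≈ 163.92, ∠ = arctan(162/25) ≈ 81.23°
zero (s+100): 100 + j162 → |·| = √(100²+162²) = √36244 ≈ 190.38, ∠ = arctan(162/100) ≈ 58.31°
pole (s+2): 2 + j162 → |·| = √(2²+162²) = √26248 ≈ 162.01, ∠ = arctan(162/2) ≈ 89.29°
pole (s+80): 80 + j162 → |·| = √(80²+162²) = √32644 ≈ 180.68, ∠ = arctan(162/80) ≈ 63.72°
|L| = 2 · 31207 / 29272 ≈ 2.1322
Gain = 20 log₁₀(2.1322) ≈ 6.58 dB
∠L = 139.54° − 153.01° = -13.47°

6.6 dB, -13.5°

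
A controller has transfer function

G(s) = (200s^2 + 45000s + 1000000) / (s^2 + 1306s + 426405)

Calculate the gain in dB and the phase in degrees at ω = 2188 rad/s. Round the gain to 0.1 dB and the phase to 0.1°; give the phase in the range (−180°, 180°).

45.3 dB, 27.4°

Substitute s = j2188:
Numerator: 200(j2188)^2 + 45000(j2188) + 1000000 = -956468800 + j98460000
Denominator: (j2188)^2 + 1306(j2188) + 426405 = -4360939 + j2857528
|N| = √(956468800² + 98460000²) ≈ 9.6152e+08, ∠N ≈ 174.12°
|D| = √(4360939² + 2857528²) ≈ 5.2138e+06, ∠D ≈ 146.76°
|G| = 9.6152e+08 / 5.2138e+06 ≈ 184.42
Gain = 20 log₁₀(184.42) ≈ 45.32 dB
∠G = 174.12° − 146.76° = 27.36°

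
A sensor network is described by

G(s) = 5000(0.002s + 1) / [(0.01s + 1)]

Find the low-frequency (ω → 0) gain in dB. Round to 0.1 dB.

G(0) = 5000 · 1 / 1 = 5000
20 log₁₀(5000) ≈ 73.98 dB

74.0 dB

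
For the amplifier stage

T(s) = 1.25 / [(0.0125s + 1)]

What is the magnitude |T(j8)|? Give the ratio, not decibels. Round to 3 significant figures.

1.24

At ω = 8 rad/s:
pole (1 + j8·0.0125) = 1 + j0.1 → |·| ≈ 1.005, ∠ ≈ 5.71°
|T| = 1.25 · 1 / (1.005) ≈ 1.2438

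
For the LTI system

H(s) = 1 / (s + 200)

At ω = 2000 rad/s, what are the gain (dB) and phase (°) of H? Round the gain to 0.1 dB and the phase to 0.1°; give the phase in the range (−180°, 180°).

-66.1 dB, -84.3°

Substitute s = j2000:
Numerator: 1 = 1 + j0
Denominator: (j2000) + 200 = 200 + j2000
|N| = √(1² + 0²) ≈ 1, ∠N ≈ 0.00°
|D| = √(200² + 2000²) ≈ 2010, ∠D ≈ 84.29°
|H| = 1 / 2010 ≈ 0.00049751
Gain = 20 log₁₀(0.00049751) ≈ -66.06 dB
∠H = 0.00° − 84.29° = -84.29°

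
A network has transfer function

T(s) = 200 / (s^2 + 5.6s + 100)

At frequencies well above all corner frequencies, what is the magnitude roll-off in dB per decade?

-40 dB/decade

Each pole contributes −20 dB/decade at high frequency; each zero contributes +20 dB/decade.
Net: 0 zero(s) − 2 pole(s) → -40 dB/decade.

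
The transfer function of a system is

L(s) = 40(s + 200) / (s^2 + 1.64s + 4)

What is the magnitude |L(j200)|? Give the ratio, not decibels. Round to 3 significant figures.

At s = jω = j200:
zero (s+200): 200 + j200 → |·| = √(200²+200²) = √80000 ≈ 282.84, ∠ = arctan(200/200) ≈ 45.00°
quadratic: (j200)² + 1.64·j200 + 4 = -39996 + j328 → |·| ≈ 39997, ∠ ≈ 179.53°
|L| = 40 · 282.84 / 39997 ≈ 0.28286

0.283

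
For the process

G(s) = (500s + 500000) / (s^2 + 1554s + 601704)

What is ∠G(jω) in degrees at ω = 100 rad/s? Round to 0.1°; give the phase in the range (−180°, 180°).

Substitute s = j100:
Numerator: 500(j100) + 500000 = 500000 + j50000
Denominator: (j100)^2 + 1554(j100) + 601704 = 591704 + j155400
|N| = √(500000² + 50000²) ≈ 5.0249e+05, ∠N ≈ 5.71°
|D| = √(591704² + 155400²) ≈ 6.1177e+05, ∠D ≈ 14.72°
∠G = 5.71° − 14.72° = -9.01°

-9.0°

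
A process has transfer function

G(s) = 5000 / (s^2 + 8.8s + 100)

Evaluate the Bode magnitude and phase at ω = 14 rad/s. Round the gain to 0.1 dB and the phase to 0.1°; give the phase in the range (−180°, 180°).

30.1 dB, -127.9°

At s = jω = j14:
quadratic: (j14)² + 8.8·j14 + 100 = -96 + j123.2 → |·| ≈ 156.19, ∠ ≈ 127.93°
|G| = 5000 / 156.19 ≈ 32.012
Gain = 20 log₁₀(32.012) ≈ 30.11 dB
∠G = 0.00° − 127.93° = -127.93°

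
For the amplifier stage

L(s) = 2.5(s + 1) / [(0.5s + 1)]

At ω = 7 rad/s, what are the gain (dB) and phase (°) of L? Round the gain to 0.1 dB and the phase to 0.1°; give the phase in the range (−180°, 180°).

13.7 dB, 7.8°

At ω = 7 rad/s:
zero (1 + j7·1) = 1 + j7 → |·| ≈ 7.0711, ∠ ≈ 81.87°
pole (1 + j7·0.5) = 1 + j3.5 → |·| ≈ 3.6401, ∠ ≈ 74.05°
|L| = 2.5 · 7.0711 / (3.6401) ≈ 4.8564
Gain = 20 log₁₀(4.8564) ≈ 13.73 dB
∠L = (81.87°) − (74.05°) = 7.82°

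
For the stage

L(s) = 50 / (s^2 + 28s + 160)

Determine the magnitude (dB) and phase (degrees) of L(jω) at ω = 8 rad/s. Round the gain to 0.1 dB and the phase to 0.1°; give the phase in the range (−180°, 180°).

Substitute s = j8:
Numerator: 50 = 50 + j0
Denominator: (j8)^2 + 28(j8) + 160 = 96 + j224
|N| = √(50² + 0²) ≈ 50, ∠N ≈ 0.00°
|D| = √(96² + 224²) ≈ 243.7, ∠D ≈ 66.80°
|L| = 50 / 243.7 ≈ 0.20517
Gain = 20 log₁₀(0.20517) ≈ -13.76 dB
∠L = 0.00° − 66.80° = -66.80°

-13.8 dB, -66.8°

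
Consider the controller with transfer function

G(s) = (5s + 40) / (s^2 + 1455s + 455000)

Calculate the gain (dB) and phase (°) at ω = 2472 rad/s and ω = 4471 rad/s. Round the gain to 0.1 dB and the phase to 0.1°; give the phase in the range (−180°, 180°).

Substitute s = j2472:
Numerator: 5(j2472) + 40 = 40 + j12360
Denominator: (j2472)^2 + 1455(j2472) + 455000 = -5655784 + j3596760
|N| = √(40² + 12360²) ≈ 12360, ∠N ≈ 89.81°
|D| = √(5655784² + 3596760²) ≈ 6.7026e+06, ∠D ≈ 147.55°
|G| = 12360 / 6.7026e+06 ≈ 0.0018441
Gain = 20 log₁₀(0.0018441) ≈ -54.68 dB
∠G = 89.81° − 147.55° = -57.74°

Substitute s = j4471:
Numerator: 5(j4471) + 40 = 40 + j22355
Denominator: (j4471)^2 + 1455(j4471) + 455000 = -19534841 + j6505305
|N| = √(40² + 22355²) ≈ 22355, ∠N ≈ 89.90°
|D| = √(19534841² + 6505305²) ≈ 2.059e+07, ∠D ≈ 161.58°
|G| = 22355 / 2.059e+07 ≈ 0.0010857
Gain = 20 log₁₀(0.0010857) ≈ -59.29 dB
∠G = 89.90° − 161.58° = -71.68°

ω = 2472: -54.7 dB, -57.7°; ω = 4471: -59.3 dB, -71.7°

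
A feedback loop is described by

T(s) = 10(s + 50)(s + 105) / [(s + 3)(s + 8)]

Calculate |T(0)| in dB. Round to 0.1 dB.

66.8 dB

T(0) = 10·50·105 / (3·8) = 2187.5
20 log₁₀(2187.5) ≈ 66.80 dB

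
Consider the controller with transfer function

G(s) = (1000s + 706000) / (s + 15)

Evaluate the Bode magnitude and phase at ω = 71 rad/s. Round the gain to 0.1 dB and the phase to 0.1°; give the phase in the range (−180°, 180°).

79.8 dB, -72.3°

Substitute s = j71:
Numerator: 1000(j71) + 706000 = 706000 + j71000
Denominator: (j71) + 15 = 15 + j71
|N| = √(706000² + 71000²) ≈ 7.0956e+05, ∠N ≈ 5.74°
|D| = √(15² + 71²) ≈ 72.567, ∠D ≈ 78.07°
|G| = 7.0956e+05 / 72.567 ≈ 9778
Gain = 20 log₁₀(9778) ≈ 79.81 dB
∠G = 5.74° − 78.07° = -72.33°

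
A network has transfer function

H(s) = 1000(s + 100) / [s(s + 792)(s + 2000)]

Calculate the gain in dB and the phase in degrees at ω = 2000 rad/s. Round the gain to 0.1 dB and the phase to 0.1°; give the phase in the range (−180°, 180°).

At s = jω = j2000:
zero (s+100): 100 + j2000 → |·| = √(100²+2000²) = √4010000 ≈ 2002.5, ∠ = arctan(2000/100) ≈ 87.14°
pole (s+792): 792 + j2000 → |·| = √(792²+2000²) = √4627264 ≈ 2151.1, ∠ = arctan(2000/792) ≈ 68.40°
pole (s+2000): 2000 + j2000 → |·| = √(2000²+2000²) = √8000000 ≈ 2828.4, ∠ = arctan(2000/2000) ≈ 45.00°
pole at origin: |s| = 2000, ∠ = 90.00° (in denominator)
|H| = 1000 · 2002.5 / 1.2168e+10 ≈ 0.00016457
Gain = 20 log₁₀(0.00016457) ≈ -75.67 dB
∠H = 87.14° − 203.40° = -116.26°

-75.7 dB, -116.3°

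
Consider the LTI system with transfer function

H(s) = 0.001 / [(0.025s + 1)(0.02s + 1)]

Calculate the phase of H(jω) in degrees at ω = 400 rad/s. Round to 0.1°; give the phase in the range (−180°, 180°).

At ω = 400 rad/s:
pole (1 + j400·0.025) = 1 + j10 → |·| ≈ 10.05, ∠ ≈ 84.29°
pole (1 + j400·0.02) = 1 + j8 → |·| ≈ 8.0623, ∠ ≈ 82.87°
∠H = (0°) − (84.29° + 82.87°) = -167.16°

-167.2°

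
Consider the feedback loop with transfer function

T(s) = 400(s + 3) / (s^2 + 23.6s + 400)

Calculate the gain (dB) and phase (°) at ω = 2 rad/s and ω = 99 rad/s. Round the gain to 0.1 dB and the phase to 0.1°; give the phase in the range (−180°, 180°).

At s = jω = j2:
zero (s+3): 3 + j2 → |·| = √(3²+2²) = √13 ≈ 3.6056, ∠ = arctan(2/3) ≈ 33.69°
quadratic: (j2)² + 23.6·j2 + 400 = 396 + j47.2 → |·| ≈ 398.8, ∠ ≈ 6.80°
|T| = 400 · 3.6056 / 398.8 ≈ 3.6164
Gain = 20 log₁₀(3.6164) ≈ 11.17 dB
∠T = 33.69° − 6.80° = 26.89°

At s = jω = j99:
zero (s+3): 3 + j99 → |·| = √(3²+99²) = √9810 ≈ 99.045, ∠ = arctan(99/3) ≈ 88.26°
quadratic: (j99)² + 23.6·j99 + 400 = -9401 + j2336.4 → |·| ≈ 9687, ∠ ≈ 166.04°
|T| = 400 · 99.045 / 9687 ≈ 4.0898
Gain = 20 log₁₀(4.0898) ≈ 12.23 dB
∠T = 88.26° − 166.04° = -77.78°

ω = 2: 11.2 dB, 26.9°; ω = 99: 12.2 dB, -77.8°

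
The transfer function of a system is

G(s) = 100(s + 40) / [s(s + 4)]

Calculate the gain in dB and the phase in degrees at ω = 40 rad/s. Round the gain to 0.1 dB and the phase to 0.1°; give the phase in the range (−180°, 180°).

At s = jω = j40:
zero (s+40): 40 + j40 → |·| = √(40²+40²) = √3200 ≈ 56.569, ∠ = arctan(40/40) ≈ 45.00°
pole (s+4): 4 + j40 → |·| = √(4²+40²) = √1616 ≈ 40.2, ∠ = arctan(40/4) ≈ 84.29°
pole at origin: |s| = 40, ∠ = 90.00° (in denominator)
|G| = 100 · 56.569 / 1608 ≈ 3.518
Gain = 20 log₁₀(3.518) ≈ 10.93 dB
∠G = 45.00° − 174.29° = -129.29°

10.9 dB, -129.3°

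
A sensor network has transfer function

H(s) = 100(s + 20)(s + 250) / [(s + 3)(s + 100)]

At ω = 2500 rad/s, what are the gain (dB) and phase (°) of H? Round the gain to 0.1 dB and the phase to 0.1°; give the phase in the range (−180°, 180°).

40.0 dB, -3.8°

At s = jω = j2500:
zero (s+20): 20 + j2500 → |·| = √(20²+2500²) = √6250400 ≈ 2500.1, ∠ = arctan(2500/20) ≈ 89.54°
zero (s+250): 250 + j2500 → |·| = √(250²+2500²) = √6312500 ≈ 2512.5, ∠ = arctan(2500/250) ≈ 84.29°
pole (s+3): 3 + j2500 → |·| = √(3²+2500²) = √6250009 ≈ 2500, ∠ = arctan(2500/3) ≈ 89.93°
pole (s+100): 100 + j2500 → |·| = √(100²+2500²) = √6260000 ≈ 2502, ∠ = arctan(2500/100) ≈ 87.71°
|H| = 100 · 6.2815e+06 / 6.255e+06 ≈ 100.42
Gain = 20 log₁₀(100.42) ≈ 40.04 dB
∠H = 173.83° − 177.64° = -3.81°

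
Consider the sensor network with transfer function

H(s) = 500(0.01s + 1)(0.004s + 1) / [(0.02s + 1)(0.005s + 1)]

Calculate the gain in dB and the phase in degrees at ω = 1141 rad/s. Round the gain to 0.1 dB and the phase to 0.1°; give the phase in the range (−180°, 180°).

46.1 dB, -4.9°

At ω = 1141 rad/s:
zero (1 + j1141·0.01) = 1 + j11.41 → |·| ≈ 11.454, ∠ ≈ 84.99°
zero (1 + j1141·0.004) = 1 + j4.564 → |·| ≈ 4.6723, ∠ ≈ 77.64°
pole (1 + j1141·0.02) = 1 + j22.82 → |·| ≈ 22.842, ∠ ≈ 87.49°
pole (1 + j1141·0.005) = 1 + j5.705 → |·| ≈ 5.792, ∠ ≈ 80.06°
|H| = 500 · 11.454 · 4.6723 / (22.842 · 5.792) ≈ 202.25
Gain = 20 log₁₀(202.25) ≈ 46.12 dB
∠H = (84.99° + 77.64°) − (87.49° + 80.06°) = -4.92°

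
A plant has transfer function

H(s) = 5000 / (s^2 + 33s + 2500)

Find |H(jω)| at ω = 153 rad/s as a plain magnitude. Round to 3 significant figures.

0.232

At s = jω = j153:
quadratic: (j153)² + 33·j153 + 2500 = -20909 + j5049 → |·| ≈ 21510, ∠ ≈ 166.42°
|H| = 5000 / 21510 ≈ 0.23245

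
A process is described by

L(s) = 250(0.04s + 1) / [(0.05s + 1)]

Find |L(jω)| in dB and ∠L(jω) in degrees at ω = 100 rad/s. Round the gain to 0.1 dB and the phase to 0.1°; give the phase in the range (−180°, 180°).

46.1 dB, -2.7°

At ω = 100 rad/s:
zero (1 + j100·0.04) = 1 + j4 → |·| ≈ 4.1231, ∠ ≈ 75.96°
pole (1 + j100·0.05) = 1 + j5 → |·| ≈ 5.099, ∠ ≈ 78.69°
|L| = 250 · 4.1231 / (5.099) ≈ 202.15
Gain = 20 log₁₀(202.15) ≈ 46.11 dB
∠L = (75.96°) − (78.69°) = -2.73°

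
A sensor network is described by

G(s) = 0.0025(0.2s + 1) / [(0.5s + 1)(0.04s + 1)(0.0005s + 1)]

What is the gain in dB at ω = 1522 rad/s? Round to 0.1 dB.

-97.7 dB

At ω = 1522 rad/s:
zero (1 + j1522·0.2) = 1 + j304.4 → |·| ≈ 304.4, ∠ ≈ 89.81°
pole (1 + j1522·0.5) = 1 + j761 → |·| ≈ 761, ∠ ≈ 89.92°
pole (1 + j1522·0.04) = 1 + j60.88 → |·| ≈ 60.888, ∠ ≈ 89.06°
pole (1 + j1522·0.0005) = 1 + j0.761 → |·| ≈ 1.2566, ∠ ≈ 37.27°
|G| = 0.0025 · 304.4 / (761 · 60.888 · 1.2566) ≈ 1.307e-05
Gain = 20 log₁₀(1.307e-05) ≈ -97.67 dB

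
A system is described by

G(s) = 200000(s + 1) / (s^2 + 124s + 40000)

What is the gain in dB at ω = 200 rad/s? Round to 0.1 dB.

64.2 dB

At s = jω = j200:
zero (s+1): 1 + j200 → |·| = √(1²+200²) = √40001 ≈ 200, ∠ = arctan(200/1) ≈ 89.71°
quadratic: (j200)² + 124·j200 + 40000 = 0 + j24800 → |·| ≈ 24800, ∠ ≈ 90.00°
|G| = 200000 · 200 / 24800 ≈ 1612.9
Gain = 20 log₁₀(1612.9) ≈ 64.15 dB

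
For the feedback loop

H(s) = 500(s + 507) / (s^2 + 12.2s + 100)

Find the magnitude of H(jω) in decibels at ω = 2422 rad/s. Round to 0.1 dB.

At s = jω = j2422:
zero (s+507): 507 + j2422 → |·| = √(507²+2422²) = √6123133 ≈ 2474.5, ∠ = arctan(2422/507) ≈ 78.18°
quadratic: (j2422)² + 12.2·j2422 + 100 = -5865984 + j29548.4 → |·| ≈ 5.8661e+06, ∠ ≈ 179.71°
|H| = 500 · 2474.5 / 5.8661e+06 ≈ 0.21092
Gain = 20 log₁₀(0.21092) ≈ -13.52 dB

-13.5 dB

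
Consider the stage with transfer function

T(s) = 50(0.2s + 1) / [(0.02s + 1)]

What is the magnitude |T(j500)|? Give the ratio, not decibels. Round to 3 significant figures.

At ω = 500 rad/s:
zero (1 + j500·0.2) = 1 + j100 → |·| ≈ 100, ∠ ≈ 89.43°
pole (1 + j500·0.02) = 1 + j10 → |·| ≈ 10.05, ∠ ≈ 84.29°
|T| = 50 · 100 / (10.05) ≈ 497.51

498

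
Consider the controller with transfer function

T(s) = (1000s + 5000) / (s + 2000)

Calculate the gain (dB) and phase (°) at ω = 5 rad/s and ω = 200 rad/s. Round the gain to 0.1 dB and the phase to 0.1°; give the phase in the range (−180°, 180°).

Substitute s = j5:
Numerator: 1000(j5) + 5000 = 5000 + j5000
Denominator: (j5) + 2000 = 2000 + j5
|N| = √(5000² + 5000²) ≈ 7071.1, ∠N ≈ 45.00°
|D| = √(2000² + 5²) ≈ 2000, ∠D ≈ 0.14°
|T| = 7071.1 / 2000 ≈ 3.5356
Gain = 20 log₁₀(3.5356) ≈ 10.97 dB
∠T = 45.00° − 0.14° = 44.86°

Substitute s = j200:
Numerator: 1000(j200) + 5000 = 5000 + j200000
Denominator: (j200) + 2000 = 2000 + j200
|N| = √(5000² + 200000²) ≈ 2.0006e+05, ∠N ≈ 88.57°
|D| = √(2000² + 200²) ≈ 2010, ∠D ≈ 5.71°
|T| = 2.0006e+05 / 2010 ≈ 99.532
Gain = 20 log₁₀(99.532) ≈ 39.96 dB
∠T = 88.57° − 5.71° = 82.86°

ω = 5: 11.0 dB, 44.9°; ω = 200: 40.0 dB, 82.9°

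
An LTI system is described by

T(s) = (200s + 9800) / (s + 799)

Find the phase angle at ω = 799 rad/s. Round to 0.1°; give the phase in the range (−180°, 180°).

Substitute s = j799:
Numerator: 200(j799) + 9800 = 9800 + j159800
Denominator: (j799) + 799 = 799 + j799
|N| = √(9800² + 159800²) ≈ 1.601e+05, ∠N ≈ 86.49°
|D| = √(799² + 799²) ≈ 1130, ∠D ≈ 45.00°
∠T = 86.49° − 45.00° = 41.49°

41.5°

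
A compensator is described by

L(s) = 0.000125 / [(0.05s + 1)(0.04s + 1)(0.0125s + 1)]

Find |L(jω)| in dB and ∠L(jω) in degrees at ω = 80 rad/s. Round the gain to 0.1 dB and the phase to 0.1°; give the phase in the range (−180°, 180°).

At ω = 80 rad/s:
pole (1 + j80·0.05) = 1 + j4 → |·| ≈ 4.1231, ∠ ≈ 75.96°
pole (1 + j80·0.04) = 1 + j3.2 → |·| ≈ 3.3526, ∠ ≈ 72.65°
pole (1 + j80·0.0125) = 1 + j1 → |·| ≈ 1.4142, ∠ ≈ 45.00°
|L| = 0.000125 · 1 / (4.1231 · 3.3526 · 1.4142) ≈ 6.3943e-06
Gain = 20 log₁₀(6.3943e-06) ≈ -103.88 dB
∠L = (0°) − (75.96° + 72.65° + 45.00°) = -193.61° ≡ 166.39° (principal value)

-103.9 dB, 166.4°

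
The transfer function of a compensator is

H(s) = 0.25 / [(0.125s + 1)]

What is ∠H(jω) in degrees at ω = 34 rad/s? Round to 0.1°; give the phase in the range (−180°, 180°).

-76.8°

At ω = 34 rad/s:
pole (1 + j34·0.125) = 1 + j4.25 → |·| ≈ 4.3661, ∠ ≈ 76.76°
∠H = (0°) − (76.76°) = -76.76°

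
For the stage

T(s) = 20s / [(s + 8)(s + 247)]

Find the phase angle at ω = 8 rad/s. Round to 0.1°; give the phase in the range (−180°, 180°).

43.1°

At s = jω = j8:
zero at origin: s = j8 → |·| = 8, ∠ = 90.00°
pole (s+8): 8 + j8 → |·| = √(8²+8²) = √128 ≈ 11.314, ∠ = arctan(8/8) ≈ 45.00°
pole (s+247): 247 + j8 → |·| = √(247²+8²) = √61073 ≈ 247.13, ∠ = arctan(8/247) ≈ 1.86°
∠T = 90.00° − 46.86° = 43.14°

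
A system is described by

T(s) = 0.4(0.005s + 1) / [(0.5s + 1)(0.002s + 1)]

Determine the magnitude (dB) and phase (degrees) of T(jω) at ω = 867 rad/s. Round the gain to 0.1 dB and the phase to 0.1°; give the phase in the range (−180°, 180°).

-53.8 dB, -72.9°

At ω = 867 rad/s:
zero (1 + j867·0.005) = 1 + j4.335 → |·| ≈ 4.4488, ∠ ≈ 77.01°
pole (1 + j867·0.5) = 1 + j433.5 → |·| ≈ 433.5, ∠ ≈ 89.87°
pole (1 + j867·0.002) = 1 + j1.734 → |·| ≈ 2.0017, ∠ ≈ 60.03°
|T| = 0.4 · 4.4488 / (433.5 · 2.0017) ≈ 0.0020508
Gain = 20 log₁₀(0.0020508) ≈ -53.76 dB
∠T = (77.01°) − (89.87° + 60.03°) = -72.89°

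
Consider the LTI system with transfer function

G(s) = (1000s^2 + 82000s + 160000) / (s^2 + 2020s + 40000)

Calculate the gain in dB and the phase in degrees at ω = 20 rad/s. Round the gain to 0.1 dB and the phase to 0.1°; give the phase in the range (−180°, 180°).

Substitute s = j20:
Numerator: 1000(j20)^2 + 82000(j20) + 160000 = -240000 + j1640000
Denominator: (j20)^2 + 2020(j20) + 40000 = 39600 + j40400
|N| = √(240000² + 1640000²) ≈ 1.6575e+06, ∠N ≈ 98.33°
|D| = √(39600² + 40400²) ≈ 56571, ∠D ≈ 45.57°
|G| = 1.6575e+06 / 56571 ≈ 29.299
Gain = 20 log₁₀(29.299) ≈ 29.34 dB
∠G = 98.33° − 45.57° = 52.76°

29.3 dB, 52.8°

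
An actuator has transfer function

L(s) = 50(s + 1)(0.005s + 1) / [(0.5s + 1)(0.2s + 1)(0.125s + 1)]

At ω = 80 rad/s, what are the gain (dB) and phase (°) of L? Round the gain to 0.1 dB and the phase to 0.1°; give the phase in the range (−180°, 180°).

At ω = 80 rad/s:
zero (1 + j80·1) = 1 + j80 → |·| ≈ 80.006, ∠ ≈ 89.28°
zero (1 + j80·0.005) = 1 + j0.4 → |·| ≈ 1.077, ∠ ≈ 21.80°
pole (1 + j80·0.5) = 1 + j40 → |·| ≈ 40.012, ∠ ≈ 88.57°
pole (1 + j80·0.2) = 1 + j16 → |·| ≈ 16.031, ∠ ≈ 86.42°
pole (1 + j80·0.125) = 1 + j10 → |·| ≈ 10.05, ∠ ≈ 84.29°
|L| = 50 · 80.006 · 1.077 / (40.012 · 16.031 · 10.05) ≈ 0.66833
Gain = 20 log₁₀(0.66833) ≈ -3.50 dB
∠L = (89.28° + 21.80°) − (88.57° + 86.42° + 84.29°) = -148.20°

-3.5 dB, -148.2°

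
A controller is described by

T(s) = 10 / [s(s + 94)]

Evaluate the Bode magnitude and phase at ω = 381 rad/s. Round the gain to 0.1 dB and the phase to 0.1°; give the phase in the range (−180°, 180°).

At s = jω = j381:
pole (s+94): 94 + j381 → |·| = √(94²+381²) = √153997 ≈ 392.42, ∠ = arctan(381/94) ≈ 76.14°
pole at origin: |s| = 381, ∠ = 90.00° (in denominator)
|T| = 10 / 1.4951e+05 ≈ 6.6885e-05
Gain = 20 log₁₀(6.6885e-05) ≈ -83.49 dB
∠T = 0.00° − 166.14° = -166.14°

-83.5 dB, -166.1°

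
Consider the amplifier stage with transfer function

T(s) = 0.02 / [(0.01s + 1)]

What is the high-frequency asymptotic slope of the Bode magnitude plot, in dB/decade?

-20 dB/decade

Each pole contributes −20 dB/decade at high frequency; each zero contributes +20 dB/decade.
Net: 0 zero(s) − 1 pole(s) → -20 dB/decade.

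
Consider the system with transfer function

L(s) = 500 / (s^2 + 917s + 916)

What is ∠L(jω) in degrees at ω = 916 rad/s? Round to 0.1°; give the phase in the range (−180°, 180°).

-134.9°

Substitute s = j916:
Numerator: 500 = 500 + j0
Denominator: (j916)^2 + 917(j916) + 916 = -838140 + j839972
|N| = √(500² + 0²) ≈ 500, ∠N ≈ 0.00°
|D| = √(838140² + 839972²) ≈ 1.1866e+06, ∠D ≈ 134.94°
∠L = 0.00° − 134.94° = -134.94°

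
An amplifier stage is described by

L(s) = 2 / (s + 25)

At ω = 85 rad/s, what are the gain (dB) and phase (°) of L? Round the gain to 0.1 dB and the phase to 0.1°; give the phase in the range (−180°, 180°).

-32.9 dB, -73.6°

Substitute s = j85:
Numerator: 2 = 2 + j0
Denominator: (j85) + 25 = 25 + j85
|N| = √(2² + 0²) ≈ 2, ∠N ≈ 0.00°
|D| = √(25² + 85²) ≈ 88.6, ∠D ≈ 73.61°
|L| = 2 / 88.6 ≈ 0.022573
Gain = 20 log₁₀(0.022573) ≈ -32.93 dB
∠L = 0.00° − 73.61° = -73.61°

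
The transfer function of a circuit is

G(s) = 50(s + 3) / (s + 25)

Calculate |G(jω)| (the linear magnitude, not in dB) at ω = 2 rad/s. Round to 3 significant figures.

At s = jω = j2:
zero (s+3): 3 + j2 → |·| = √(3²+2²) = √13 ≈ 3.6056, ∠ = arctan(2/3) ≈ 33.69°
pole (s+25): 25 + j2 → |·| = √(25²+2²) = √629 ≈ 25.08, ∠ = arctan(2/25) ≈ 4.57°
|G| = 50 · 3.6056 / 25.08 ≈ 7.1882

7.19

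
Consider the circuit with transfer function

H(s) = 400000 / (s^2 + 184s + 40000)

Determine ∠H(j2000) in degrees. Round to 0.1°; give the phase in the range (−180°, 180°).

At s = jω = j2000:
quadratic: (j2000)² + 184·j2000 + 40000 = -3960000 + j368000 → |·| ≈ 3.9771e+06, ∠ ≈ 174.69°
∠H = 0.00° − 174.69° = -174.69°

-174.7°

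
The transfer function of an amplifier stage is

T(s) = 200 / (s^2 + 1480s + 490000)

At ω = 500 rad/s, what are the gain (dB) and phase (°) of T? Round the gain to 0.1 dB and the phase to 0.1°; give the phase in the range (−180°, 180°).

Substitute s = j500:
Numerator: 200 = 200 + j0
Denominator: (j500)^2 + 1480(j500) + 490000 = 240000 + j740000
|N| = √(200² + 0²) ≈ 200, ∠N ≈ 0.00°
|D| = √(240000² + 740000²) ≈ 7.7795e+05, ∠D ≈ 72.03°
|T| = 200 / 7.7795e+05 ≈ 0.00025709
Gain = 20 log₁₀(0.00025709) ≈ -71.80 dB
∠T = 0.00° − 72.03° = -72.03°

-71.8 dB, -72.0°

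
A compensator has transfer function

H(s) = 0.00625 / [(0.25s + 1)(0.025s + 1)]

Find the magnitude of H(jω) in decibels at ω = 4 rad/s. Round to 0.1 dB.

-47.1 dB

At ω = 4 rad/s:
pole (1 + j4·0.25) = 1 + j1 → |·| ≈ 1.4142, ∠ ≈ 45.00°
pole (1 + j4·0.025) = 1 + j0.1 → |·| ≈ 1.005, ∠ ≈ 5.71°
|H| = 0.00625 · 1 / (1.4142 · 1.005) ≈ 0.0043975
Gain = 20 log₁₀(0.0043975) ≈ -47.14 dB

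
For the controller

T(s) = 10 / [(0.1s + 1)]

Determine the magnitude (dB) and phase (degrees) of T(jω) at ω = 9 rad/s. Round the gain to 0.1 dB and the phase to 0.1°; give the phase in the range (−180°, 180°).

17.4 dB, -42.0°

At ω = 9 rad/s:
pole (1 + j9·0.1) = 1 + j0.9 → |·| ≈ 1.3454, ∠ ≈ 41.99°
|T| = 10 · 1 / (1.3454) ≈ 7.4327
Gain = 20 log₁₀(7.4327) ≈ 17.42 dB
∠T = (0°) − (41.99°) = -41.99°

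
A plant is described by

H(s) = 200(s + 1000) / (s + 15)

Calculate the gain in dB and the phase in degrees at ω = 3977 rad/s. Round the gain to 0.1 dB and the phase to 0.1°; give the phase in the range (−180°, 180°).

46.3 dB, -13.9°

At s = jω = j3977:
zero (s+1000): 1000 + j3977 → |·| = √(1000²+3977²) = √16816529 ≈ 4100.8, ∠ = arctan(3977/1000) ≈ 75.89°
pole (s+15): 15 + j3977 → |·| = √(15²+3977²) = √15816754 ≈ 3977, ∠ = arctan(3977/15) ≈ 89.78°
|H| = 200 · 4100.8 / 3977 ≈ 206.23
Gain = 20 log₁₀(206.23) ≈ 46.29 dB
∠H = 75.89° − 89.78° = -13.89°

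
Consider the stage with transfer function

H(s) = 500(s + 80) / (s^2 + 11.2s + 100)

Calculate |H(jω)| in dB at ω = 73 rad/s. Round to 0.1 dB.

20.2 dB

At s = jω = j73:
zero (s+80): 80 + j73 → |·| = √(80²+73²) = √11729 ≈ 108.3, ∠ = arctan(73/80) ≈ 42.38°
quadratic: (j73)² + 11.2·j73 + 100 = -5229 + j817.6 → |·| ≈ 5292.5, ∠ ≈ 171.11°
|H| = 500 · 108.3 / 5292.5 ≈ 10.231
Gain = 20 log₁₀(10.231) ≈ 20.20 dB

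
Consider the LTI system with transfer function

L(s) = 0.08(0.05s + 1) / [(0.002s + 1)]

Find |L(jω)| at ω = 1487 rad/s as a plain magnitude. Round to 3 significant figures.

At ω = 1487 rad/s:
zero (1 + j1487·0.05) = 1 + j74.35 → |·| ≈ 74.357, ∠ ≈ 89.23°
pole (1 + j1487·0.002) = 1 + j2.974 → |·| ≈ 3.1376, ∠ ≈ 71.41°
|L| = 0.08 · 74.357 / (3.1376) ≈ 1.8959

1.90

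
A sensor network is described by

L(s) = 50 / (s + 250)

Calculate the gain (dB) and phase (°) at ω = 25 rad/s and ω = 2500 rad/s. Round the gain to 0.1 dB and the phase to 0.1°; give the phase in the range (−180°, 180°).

At s = jω = j25:
pole (s+250): 250 + j25 → |·| = √(250²+25²) = √63125 ≈ 251.25, ∠ = arctan(25/250) ≈ 5.71°
|L| = 50 / 251.25 ≈ 0.199
Gain = 20 log₁₀(0.199) ≈ -14.02 dB
∠L = 0.00° − 5.71° = -5.71°

At s = jω = j2500:
pole (s+250): 250 + j2500 → |·| = √(250²+2500²) = √6312500 ≈ 2512.5, ∠ = arctan(2500/250) ≈ 84.29°
|L| = 50 / 2512.5 ≈ 0.0199
Gain = 20 log₁₀(0.0199) ≈ -34.02 dB
∠L = 0.00° − 84.29° = -84.29°

ω = 25: -14.0 dB, -5.7°; ω = 2500: -34.0 dB, -84.3°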